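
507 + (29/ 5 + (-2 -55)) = 455.80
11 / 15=0.73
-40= -40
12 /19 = 0.63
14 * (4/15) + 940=14156/15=943.73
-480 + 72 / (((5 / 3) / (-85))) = -4152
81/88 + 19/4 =499/88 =5.67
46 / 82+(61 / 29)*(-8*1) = -16.27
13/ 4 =3.25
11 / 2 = 5.50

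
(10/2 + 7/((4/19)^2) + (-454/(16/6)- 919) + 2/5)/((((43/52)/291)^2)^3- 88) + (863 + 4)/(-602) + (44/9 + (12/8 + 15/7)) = 252046057038295181615912748076913/14310001432791556396954050868335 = 17.61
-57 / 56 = -1.02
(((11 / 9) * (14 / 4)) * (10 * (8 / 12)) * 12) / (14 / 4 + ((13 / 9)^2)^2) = 43.58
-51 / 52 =-0.98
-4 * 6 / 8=-3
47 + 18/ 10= 244/ 5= 48.80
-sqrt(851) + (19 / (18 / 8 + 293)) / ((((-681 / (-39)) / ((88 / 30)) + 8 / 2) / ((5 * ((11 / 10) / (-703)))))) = -sqrt(851) - 12584 / 248767021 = -29.17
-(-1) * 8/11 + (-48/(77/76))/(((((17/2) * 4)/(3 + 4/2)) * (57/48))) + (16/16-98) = -133701/1309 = -102.14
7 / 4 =1.75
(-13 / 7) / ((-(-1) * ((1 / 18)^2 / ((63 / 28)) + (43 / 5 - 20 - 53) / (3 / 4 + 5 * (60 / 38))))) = 3459105 / 13873069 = 0.25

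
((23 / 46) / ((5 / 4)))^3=0.06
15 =15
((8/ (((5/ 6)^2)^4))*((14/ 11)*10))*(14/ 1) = 5267275776/ 859375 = 6129.19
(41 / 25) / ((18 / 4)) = 82 / 225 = 0.36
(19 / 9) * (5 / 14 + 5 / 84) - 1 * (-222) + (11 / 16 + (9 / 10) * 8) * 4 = 34348 / 135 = 254.43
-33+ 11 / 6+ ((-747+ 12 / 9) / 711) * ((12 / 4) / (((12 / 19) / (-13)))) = 286625 / 8532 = 33.59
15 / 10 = 3 / 2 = 1.50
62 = 62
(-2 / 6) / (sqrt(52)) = -sqrt(13) / 78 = -0.05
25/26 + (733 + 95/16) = 153899/208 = 739.90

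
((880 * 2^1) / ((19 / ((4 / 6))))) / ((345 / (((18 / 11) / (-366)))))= -64 / 79971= -0.00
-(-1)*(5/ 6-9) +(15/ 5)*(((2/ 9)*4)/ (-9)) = -8.46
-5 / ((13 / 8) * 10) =-4 / 13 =-0.31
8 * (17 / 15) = 136 / 15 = 9.07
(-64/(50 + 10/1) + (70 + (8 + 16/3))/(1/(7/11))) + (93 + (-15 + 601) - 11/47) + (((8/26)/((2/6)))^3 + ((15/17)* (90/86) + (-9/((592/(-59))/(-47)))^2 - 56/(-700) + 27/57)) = 2510.21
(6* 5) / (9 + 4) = 2.31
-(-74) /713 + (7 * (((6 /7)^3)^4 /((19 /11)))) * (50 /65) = 206866616821034 /348228990036473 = 0.59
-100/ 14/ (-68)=25/ 238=0.11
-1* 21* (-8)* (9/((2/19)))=14364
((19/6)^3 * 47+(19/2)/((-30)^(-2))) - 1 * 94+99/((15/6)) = 10787113/1080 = 9988.07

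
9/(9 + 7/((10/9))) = 10/17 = 0.59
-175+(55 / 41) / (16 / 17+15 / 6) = -837605 / 4797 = -174.61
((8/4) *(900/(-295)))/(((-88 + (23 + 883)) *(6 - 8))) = 90/24131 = 0.00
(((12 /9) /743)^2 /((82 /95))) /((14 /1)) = 380 /1425942567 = 0.00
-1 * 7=-7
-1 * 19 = -19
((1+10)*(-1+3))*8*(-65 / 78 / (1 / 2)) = -880 / 3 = -293.33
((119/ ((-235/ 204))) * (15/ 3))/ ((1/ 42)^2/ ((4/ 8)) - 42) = 1259496/ 102413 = 12.30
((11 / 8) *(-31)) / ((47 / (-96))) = 4092 / 47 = 87.06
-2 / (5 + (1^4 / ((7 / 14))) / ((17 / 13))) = -34 / 111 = -0.31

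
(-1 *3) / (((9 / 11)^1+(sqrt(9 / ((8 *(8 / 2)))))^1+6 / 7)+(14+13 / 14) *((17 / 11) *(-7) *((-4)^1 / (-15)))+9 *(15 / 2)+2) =-3599774640 / 33716271863+48024900 *sqrt(2) / 33716271863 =-0.10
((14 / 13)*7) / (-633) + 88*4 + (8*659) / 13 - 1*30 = 5986816 / 8229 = 727.53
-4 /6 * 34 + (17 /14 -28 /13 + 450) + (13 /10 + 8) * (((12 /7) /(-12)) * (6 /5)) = 424.80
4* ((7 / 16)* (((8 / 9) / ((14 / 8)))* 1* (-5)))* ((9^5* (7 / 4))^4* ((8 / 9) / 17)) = -1801886096740474447605 / 68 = -26498324952065800700.07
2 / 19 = 0.11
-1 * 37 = -37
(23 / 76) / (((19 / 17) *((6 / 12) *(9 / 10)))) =1955 / 3249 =0.60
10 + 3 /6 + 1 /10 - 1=48 /5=9.60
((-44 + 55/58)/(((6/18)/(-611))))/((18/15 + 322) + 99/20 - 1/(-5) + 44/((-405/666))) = 37448190/121481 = 308.26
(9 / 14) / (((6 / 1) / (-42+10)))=-24 / 7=-3.43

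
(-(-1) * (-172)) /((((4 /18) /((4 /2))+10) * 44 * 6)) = -0.06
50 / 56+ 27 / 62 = 1153 / 868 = 1.33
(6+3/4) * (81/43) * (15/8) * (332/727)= 2722815/250088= 10.89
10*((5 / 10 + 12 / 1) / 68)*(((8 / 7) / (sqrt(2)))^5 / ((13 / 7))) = 0.34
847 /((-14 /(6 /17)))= -363 /17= -21.35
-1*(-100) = 100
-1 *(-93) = 93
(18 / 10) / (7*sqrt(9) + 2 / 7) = 63 / 745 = 0.08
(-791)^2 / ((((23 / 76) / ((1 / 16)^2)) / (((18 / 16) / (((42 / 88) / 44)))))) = 616474551 / 736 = 837601.29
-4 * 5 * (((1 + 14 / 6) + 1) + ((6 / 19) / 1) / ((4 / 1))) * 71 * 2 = -714260 / 57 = -12530.88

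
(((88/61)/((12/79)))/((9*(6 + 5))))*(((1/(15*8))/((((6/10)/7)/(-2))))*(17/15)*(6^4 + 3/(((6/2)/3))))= -27.46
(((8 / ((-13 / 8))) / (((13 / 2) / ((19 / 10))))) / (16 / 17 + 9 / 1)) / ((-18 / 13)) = 10336 / 98865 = 0.10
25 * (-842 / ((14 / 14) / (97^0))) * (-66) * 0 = 0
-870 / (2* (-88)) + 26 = 30.94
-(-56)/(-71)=-56/71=-0.79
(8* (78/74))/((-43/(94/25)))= -29328/39775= -0.74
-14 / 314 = -7 / 157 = -0.04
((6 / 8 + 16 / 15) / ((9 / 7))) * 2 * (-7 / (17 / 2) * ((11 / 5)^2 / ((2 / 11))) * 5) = -7108871 / 22950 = -309.75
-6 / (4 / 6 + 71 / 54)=-324 / 107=-3.03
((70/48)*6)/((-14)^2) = 5/112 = 0.04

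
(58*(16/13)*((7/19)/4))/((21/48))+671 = 169449/247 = 686.03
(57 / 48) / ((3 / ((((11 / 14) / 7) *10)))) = 0.44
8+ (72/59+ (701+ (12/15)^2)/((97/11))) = 12703309/143075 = 88.79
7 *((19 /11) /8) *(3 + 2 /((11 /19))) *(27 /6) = 84987 /1936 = 43.90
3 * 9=27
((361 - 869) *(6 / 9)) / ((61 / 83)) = -460.81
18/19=0.95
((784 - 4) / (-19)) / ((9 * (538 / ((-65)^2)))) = -549250 / 15333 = -35.82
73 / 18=4.06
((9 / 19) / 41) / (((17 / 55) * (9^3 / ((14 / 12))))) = 385 / 6436098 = 0.00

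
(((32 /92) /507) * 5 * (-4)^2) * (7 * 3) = 4480 /3887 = 1.15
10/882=5/441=0.01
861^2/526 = 741321/526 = 1409.36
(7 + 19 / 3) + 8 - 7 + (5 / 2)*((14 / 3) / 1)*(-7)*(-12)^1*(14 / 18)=6989 / 9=776.56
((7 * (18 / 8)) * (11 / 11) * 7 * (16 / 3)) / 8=147 / 2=73.50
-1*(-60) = 60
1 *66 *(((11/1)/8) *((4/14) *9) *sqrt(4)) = 3267/7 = 466.71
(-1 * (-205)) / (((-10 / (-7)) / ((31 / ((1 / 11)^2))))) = 1076537 / 2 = 538268.50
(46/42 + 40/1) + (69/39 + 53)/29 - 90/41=13239893/324597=40.79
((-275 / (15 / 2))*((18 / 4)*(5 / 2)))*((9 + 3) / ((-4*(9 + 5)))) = 2475 / 28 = 88.39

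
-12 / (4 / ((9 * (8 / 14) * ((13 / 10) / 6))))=-117 / 35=-3.34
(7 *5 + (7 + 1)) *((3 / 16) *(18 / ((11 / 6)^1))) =3483 / 44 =79.16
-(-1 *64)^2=-4096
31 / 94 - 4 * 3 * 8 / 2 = -4481 / 94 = -47.67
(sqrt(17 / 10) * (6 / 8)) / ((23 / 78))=117 * sqrt(170) / 460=3.32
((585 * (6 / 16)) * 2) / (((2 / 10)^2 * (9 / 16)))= 19500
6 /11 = 0.55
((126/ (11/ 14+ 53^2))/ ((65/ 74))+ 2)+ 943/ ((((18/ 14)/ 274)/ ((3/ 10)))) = 92495298487/ 1534143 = 60291.18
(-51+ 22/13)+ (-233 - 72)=-4606/13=-354.31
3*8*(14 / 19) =336 / 19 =17.68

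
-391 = -391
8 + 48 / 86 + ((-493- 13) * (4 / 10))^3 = -44566604304 / 5375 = -8291461.27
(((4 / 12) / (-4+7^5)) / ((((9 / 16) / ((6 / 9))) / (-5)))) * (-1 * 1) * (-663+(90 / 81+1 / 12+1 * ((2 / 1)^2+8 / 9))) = -315320 / 4083129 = -0.08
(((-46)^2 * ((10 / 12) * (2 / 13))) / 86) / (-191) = -5290 / 320307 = -0.02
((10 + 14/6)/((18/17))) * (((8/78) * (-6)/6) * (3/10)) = -629/1755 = -0.36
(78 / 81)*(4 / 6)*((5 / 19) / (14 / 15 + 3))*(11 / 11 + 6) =9100 / 30267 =0.30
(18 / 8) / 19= 9 / 76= 0.12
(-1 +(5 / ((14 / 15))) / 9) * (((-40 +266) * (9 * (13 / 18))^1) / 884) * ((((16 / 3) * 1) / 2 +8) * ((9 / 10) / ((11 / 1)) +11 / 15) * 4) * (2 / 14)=-243176 / 72765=-3.34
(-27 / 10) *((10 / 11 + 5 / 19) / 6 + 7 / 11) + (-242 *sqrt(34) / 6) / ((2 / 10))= -605 *sqrt(34) / 3 - 9387 / 4180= -1178.15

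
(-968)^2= 937024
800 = 800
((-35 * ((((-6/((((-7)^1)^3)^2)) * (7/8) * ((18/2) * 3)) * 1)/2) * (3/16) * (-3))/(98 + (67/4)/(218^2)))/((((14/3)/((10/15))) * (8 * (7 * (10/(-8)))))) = 2887083/11689275222800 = 0.00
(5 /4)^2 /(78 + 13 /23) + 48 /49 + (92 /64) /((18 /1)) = 27523607 /25500384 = 1.08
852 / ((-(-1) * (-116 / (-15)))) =3195 / 29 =110.17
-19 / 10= -1.90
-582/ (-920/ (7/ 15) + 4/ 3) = 6111/ 20686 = 0.30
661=661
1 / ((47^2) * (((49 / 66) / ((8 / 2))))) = 264 / 108241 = 0.00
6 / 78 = 1 / 13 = 0.08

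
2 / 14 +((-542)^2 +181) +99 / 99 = 2057623 / 7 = 293946.14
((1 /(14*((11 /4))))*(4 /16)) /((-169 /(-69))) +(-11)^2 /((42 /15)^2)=5624441 /364364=15.44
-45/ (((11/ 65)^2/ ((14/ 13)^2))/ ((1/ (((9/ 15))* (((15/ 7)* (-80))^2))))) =-2401/ 23232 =-0.10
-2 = -2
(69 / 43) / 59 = 69 / 2537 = 0.03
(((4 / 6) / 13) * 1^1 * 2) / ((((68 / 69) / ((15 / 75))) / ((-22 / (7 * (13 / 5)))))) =-506 / 20111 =-0.03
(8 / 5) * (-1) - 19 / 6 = -143 / 30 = -4.77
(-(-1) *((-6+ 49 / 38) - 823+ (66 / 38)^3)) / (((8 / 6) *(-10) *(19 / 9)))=304631793 / 10425680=29.22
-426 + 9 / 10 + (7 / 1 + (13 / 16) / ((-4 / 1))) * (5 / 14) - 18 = -1974213 / 4480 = -440.67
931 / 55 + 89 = 5826 / 55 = 105.93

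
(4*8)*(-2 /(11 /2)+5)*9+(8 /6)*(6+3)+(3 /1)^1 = 14853 /11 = 1350.27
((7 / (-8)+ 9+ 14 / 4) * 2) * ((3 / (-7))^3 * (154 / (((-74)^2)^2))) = -27621 / 2938684448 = -0.00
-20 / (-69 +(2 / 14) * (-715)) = 0.12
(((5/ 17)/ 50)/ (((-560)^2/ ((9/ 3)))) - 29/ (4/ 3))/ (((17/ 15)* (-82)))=3478607991/ 14863385600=0.23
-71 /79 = -0.90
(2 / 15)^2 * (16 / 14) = 32 / 1575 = 0.02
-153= -153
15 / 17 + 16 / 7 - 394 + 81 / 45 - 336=-431394 / 595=-725.03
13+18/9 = 15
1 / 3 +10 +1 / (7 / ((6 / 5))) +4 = 1523 / 105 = 14.50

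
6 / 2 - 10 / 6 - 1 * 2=-2 / 3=-0.67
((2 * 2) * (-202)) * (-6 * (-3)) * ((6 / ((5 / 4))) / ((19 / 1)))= -349056 / 95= -3674.27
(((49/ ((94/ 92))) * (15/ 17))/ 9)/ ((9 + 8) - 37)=-1127/ 4794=-0.24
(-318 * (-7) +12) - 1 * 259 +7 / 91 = 25728 / 13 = 1979.08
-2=-2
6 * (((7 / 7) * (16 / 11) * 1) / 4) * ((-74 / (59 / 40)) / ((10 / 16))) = -113664 / 649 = -175.14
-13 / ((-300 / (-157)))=-2041 / 300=-6.80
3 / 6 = 1 / 2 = 0.50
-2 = -2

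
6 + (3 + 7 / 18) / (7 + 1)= 6.42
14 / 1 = 14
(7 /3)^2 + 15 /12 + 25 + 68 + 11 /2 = 3787 /36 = 105.19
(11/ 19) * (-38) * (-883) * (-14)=-271964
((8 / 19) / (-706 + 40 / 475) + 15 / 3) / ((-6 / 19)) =-3185065 / 201186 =-15.83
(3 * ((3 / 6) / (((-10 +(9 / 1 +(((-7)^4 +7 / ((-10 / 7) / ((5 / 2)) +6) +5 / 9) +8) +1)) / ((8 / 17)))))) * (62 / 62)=4104 / 14016653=0.00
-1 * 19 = -19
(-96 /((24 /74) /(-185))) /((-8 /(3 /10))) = -2053.50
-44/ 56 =-11/ 14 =-0.79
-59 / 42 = -1.40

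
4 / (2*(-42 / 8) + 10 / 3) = -24 / 43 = -0.56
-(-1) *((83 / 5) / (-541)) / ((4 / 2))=-83 / 5410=-0.02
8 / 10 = 4 / 5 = 0.80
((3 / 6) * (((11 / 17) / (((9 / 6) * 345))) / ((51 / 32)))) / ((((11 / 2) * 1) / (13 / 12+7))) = 0.00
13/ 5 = 2.60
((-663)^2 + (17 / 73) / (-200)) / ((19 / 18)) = 57759366447 / 138700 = 416433.79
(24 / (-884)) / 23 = -6 / 5083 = -0.00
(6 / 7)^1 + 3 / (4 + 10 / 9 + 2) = 573 / 448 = 1.28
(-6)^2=36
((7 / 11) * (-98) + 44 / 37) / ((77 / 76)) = -1892248 / 31339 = -60.38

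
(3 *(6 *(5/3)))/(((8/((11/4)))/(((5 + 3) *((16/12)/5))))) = 22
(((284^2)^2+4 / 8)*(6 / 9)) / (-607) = -4336926891 / 607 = -7144854.85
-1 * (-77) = 77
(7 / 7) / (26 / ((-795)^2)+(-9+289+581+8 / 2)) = 632025 / 546701651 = 0.00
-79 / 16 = -4.94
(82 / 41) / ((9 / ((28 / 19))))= 56 / 171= 0.33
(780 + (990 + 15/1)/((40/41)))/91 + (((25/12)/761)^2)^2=12588447639194586907/632856148146383616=19.89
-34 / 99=-0.34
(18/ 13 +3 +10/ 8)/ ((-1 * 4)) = -293/ 208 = -1.41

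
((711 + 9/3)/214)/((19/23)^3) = 4343619/733913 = 5.92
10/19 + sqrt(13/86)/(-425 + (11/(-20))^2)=10/19 - 200* sqrt(1118)/7304797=0.53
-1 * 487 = -487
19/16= 1.19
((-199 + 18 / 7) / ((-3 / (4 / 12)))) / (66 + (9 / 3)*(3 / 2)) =2750 / 8883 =0.31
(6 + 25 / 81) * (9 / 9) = 6.31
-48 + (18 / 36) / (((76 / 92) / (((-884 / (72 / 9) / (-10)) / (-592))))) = -21601243 / 449920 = -48.01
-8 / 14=-4 / 7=-0.57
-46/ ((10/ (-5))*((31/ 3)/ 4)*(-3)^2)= 92/ 93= 0.99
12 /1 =12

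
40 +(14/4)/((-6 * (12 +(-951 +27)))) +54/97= 43054375/1061568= 40.56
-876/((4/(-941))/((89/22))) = 18341031/22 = 833683.23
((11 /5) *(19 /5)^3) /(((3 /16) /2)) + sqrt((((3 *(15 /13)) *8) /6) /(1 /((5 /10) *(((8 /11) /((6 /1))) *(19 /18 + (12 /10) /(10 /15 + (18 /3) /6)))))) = 2 *sqrt(571285) /2145 + 2414368 /1875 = 1288.37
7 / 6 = 1.17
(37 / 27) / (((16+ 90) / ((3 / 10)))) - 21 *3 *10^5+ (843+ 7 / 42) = -60093956153 / 9540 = -6299156.83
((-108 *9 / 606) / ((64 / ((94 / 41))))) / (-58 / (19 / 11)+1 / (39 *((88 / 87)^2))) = 455119236 / 265772688659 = 0.00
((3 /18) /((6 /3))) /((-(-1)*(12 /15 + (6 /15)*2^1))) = 5 /96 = 0.05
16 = 16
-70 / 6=-35 / 3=-11.67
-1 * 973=-973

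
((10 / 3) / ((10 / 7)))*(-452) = -3164 / 3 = -1054.67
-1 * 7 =-7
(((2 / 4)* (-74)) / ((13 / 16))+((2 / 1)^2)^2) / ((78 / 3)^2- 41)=-384 / 8255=-0.05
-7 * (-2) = 14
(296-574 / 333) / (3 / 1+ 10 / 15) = 97994 / 1221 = 80.26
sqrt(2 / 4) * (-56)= -28 * sqrt(2)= -39.60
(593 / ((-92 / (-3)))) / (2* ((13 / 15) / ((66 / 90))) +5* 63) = 19569 / 321172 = 0.06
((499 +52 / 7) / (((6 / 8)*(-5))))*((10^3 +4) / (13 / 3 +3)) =-1423672 / 77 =-18489.25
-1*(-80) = 80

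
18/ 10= 1.80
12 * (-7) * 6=-504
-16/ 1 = -16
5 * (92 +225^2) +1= 253586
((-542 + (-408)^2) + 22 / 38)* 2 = 6305058 / 19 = 331845.16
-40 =-40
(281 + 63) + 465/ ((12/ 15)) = 3701/ 4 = 925.25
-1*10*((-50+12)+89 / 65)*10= 47620 / 13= 3663.08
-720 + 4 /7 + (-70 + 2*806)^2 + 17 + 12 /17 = 282870411 /119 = 2377062.28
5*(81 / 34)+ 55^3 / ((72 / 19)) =53753705 / 1224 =43916.43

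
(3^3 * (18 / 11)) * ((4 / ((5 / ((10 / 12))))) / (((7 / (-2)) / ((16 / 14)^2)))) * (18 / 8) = -93312 / 3773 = -24.73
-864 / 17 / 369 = -96 / 697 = -0.14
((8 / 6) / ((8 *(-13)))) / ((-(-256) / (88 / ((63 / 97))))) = -1067 / 157248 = -0.01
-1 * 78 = -78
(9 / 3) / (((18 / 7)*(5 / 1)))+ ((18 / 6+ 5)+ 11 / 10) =28 / 3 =9.33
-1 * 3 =-3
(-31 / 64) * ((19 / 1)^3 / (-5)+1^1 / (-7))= 744279 / 1120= 664.53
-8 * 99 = -792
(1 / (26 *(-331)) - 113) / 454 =-972479 / 3907124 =-0.25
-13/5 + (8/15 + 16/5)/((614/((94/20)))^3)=-1128442550239/434016645000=-2.60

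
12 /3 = 4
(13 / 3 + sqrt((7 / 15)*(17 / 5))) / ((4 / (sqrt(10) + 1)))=(1 + sqrt(10))*(sqrt(357) + 65) / 60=5.82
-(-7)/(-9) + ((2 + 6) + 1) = 74/9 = 8.22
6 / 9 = 2 / 3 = 0.67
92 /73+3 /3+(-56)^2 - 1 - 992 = 156604 /73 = 2145.26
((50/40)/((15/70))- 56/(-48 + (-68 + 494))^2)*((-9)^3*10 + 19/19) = -433921459/10206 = -42516.31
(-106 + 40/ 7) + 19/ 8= -5483/ 56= -97.91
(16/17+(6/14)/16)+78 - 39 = 76099/1904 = 39.97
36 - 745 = -709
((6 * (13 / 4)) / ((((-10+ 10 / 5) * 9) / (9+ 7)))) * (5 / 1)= -21.67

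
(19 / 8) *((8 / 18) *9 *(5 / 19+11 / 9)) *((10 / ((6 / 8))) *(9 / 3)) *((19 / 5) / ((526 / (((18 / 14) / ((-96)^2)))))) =2413 / 4241664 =0.00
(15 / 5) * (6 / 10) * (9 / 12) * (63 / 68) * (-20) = -1701 / 68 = -25.01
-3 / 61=-0.05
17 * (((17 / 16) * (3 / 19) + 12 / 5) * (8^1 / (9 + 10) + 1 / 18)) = 3605071 / 173280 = 20.80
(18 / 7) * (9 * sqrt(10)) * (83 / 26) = 6723 * sqrt(10) / 91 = 233.63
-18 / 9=-2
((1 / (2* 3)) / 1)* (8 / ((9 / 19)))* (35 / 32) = 3.08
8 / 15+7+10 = 263 / 15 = 17.53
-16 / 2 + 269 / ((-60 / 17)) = -5053 / 60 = -84.22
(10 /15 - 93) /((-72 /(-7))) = -1939 /216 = -8.98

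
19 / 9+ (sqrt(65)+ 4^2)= sqrt(65)+ 163 / 9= 26.17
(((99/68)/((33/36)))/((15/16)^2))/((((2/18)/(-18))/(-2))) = 248832/425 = 585.49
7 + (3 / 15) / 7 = 246 / 35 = 7.03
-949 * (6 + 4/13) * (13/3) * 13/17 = -1011634/51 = -19835.96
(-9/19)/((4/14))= -63/38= -1.66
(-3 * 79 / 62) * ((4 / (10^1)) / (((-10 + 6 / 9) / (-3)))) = -0.49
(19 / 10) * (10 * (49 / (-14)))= -133 / 2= -66.50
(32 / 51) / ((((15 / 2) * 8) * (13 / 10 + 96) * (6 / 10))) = 80 / 446607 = 0.00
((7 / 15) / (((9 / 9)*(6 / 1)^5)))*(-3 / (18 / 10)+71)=91 / 21870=0.00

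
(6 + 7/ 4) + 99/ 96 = 281/ 32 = 8.78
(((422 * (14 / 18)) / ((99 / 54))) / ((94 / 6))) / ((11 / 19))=112252 / 5687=19.74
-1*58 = -58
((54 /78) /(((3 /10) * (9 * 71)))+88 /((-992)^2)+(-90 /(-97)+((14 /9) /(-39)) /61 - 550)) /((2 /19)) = -189226087797246683 /36276918342912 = -5216.16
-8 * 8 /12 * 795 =-4240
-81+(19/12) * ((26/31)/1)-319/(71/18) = -2120161/13206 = -160.55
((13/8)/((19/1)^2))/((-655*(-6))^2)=13/44604871200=0.00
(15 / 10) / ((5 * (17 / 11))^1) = 33 / 170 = 0.19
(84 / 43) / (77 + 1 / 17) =714 / 28165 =0.03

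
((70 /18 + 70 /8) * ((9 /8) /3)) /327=455 /31392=0.01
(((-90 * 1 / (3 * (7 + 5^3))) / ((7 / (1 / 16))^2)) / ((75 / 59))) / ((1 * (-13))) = 59 / 53813760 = 0.00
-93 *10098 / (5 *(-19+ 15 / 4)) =3756456 / 305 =12316.25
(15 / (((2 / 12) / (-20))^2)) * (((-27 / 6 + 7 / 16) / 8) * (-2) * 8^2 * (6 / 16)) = 5265000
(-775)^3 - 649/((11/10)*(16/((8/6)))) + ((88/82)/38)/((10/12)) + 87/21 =-76148596266151/163590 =-465484419.99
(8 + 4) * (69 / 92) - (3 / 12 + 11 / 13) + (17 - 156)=-6817 / 52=-131.10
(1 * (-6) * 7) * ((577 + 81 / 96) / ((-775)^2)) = -388311 / 9610000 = -0.04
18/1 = 18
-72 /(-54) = 1.33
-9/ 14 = -0.64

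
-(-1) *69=69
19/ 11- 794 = -8715/ 11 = -792.27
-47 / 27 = -1.74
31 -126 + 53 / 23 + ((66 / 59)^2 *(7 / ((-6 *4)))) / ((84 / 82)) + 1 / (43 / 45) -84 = -2423741937 / 13770836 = -176.01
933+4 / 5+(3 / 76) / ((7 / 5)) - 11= 922.83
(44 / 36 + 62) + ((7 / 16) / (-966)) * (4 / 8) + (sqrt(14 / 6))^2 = 868477 / 13248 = 65.56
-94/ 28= -47/ 14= -3.36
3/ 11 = 0.27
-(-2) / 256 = 1 / 128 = 0.01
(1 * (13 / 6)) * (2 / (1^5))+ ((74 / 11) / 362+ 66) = 420212 / 5973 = 70.35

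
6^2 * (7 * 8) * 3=6048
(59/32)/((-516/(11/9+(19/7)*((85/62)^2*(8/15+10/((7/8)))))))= -1556454751/6997802112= -0.22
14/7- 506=-504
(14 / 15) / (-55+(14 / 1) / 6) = -7 / 395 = -0.02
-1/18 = -0.06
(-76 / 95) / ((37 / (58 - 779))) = 15.59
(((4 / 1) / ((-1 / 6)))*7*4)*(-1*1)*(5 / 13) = 3360 / 13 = 258.46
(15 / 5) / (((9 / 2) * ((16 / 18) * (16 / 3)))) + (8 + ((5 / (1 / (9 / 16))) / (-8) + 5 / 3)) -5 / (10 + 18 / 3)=9.14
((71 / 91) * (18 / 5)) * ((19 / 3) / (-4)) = -4047 / 910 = -4.45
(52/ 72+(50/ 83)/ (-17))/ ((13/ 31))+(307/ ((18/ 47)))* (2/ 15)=108.52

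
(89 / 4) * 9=801 / 4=200.25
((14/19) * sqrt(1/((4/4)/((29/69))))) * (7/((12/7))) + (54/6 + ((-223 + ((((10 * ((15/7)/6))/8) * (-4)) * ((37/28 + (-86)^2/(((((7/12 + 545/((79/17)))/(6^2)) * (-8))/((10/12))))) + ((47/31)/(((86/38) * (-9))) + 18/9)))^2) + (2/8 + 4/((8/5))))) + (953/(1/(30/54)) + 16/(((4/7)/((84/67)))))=343 * sqrt(2001)/7866 + 3183561187640580198252399351043/18499294817643397252356288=172092.90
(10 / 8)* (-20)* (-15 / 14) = 26.79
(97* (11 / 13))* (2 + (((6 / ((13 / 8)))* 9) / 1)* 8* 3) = 11090398 / 169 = 65623.66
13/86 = 0.15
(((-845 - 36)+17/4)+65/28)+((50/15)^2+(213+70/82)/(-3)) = -2414077/2583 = -934.60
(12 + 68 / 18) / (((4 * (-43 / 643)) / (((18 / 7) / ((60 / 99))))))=-1506549 / 6020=-250.26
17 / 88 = 0.19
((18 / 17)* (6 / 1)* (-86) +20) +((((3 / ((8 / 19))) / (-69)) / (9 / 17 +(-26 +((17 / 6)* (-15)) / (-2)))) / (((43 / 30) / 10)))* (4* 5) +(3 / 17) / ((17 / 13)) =-42885950911 / 82030627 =-522.80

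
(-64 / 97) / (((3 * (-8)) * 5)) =0.01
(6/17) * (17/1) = 6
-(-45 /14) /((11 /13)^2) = 7605 /1694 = 4.49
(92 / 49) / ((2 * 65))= 46 / 3185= 0.01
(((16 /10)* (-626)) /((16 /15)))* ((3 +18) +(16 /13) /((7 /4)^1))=-1854525 /91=-20379.40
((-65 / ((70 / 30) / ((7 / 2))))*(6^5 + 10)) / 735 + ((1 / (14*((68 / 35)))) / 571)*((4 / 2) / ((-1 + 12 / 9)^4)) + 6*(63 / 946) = -929097904403 / 899916556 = -1032.43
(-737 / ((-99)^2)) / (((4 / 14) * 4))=-469 / 7128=-0.07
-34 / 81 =-0.42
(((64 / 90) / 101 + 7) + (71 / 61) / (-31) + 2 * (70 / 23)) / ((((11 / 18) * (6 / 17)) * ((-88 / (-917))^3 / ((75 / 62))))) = 84581489937892700515 / 1020805812071936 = 82857.57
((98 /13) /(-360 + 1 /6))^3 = -203297472 /22109961376763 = -0.00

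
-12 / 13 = -0.92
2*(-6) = -12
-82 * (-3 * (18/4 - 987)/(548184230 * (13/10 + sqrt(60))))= 3142035/319646224513 - 4833900 * sqrt(15)/319646224513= -0.00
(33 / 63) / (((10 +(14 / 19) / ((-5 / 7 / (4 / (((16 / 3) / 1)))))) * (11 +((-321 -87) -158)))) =-418 / 4086243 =-0.00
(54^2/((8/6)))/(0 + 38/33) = 72171/38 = 1899.24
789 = 789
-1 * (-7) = 7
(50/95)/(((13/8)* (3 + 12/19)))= 0.09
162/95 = 1.71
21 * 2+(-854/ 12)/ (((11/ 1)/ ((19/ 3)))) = 203/ 198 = 1.03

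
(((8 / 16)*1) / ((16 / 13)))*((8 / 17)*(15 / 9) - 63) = -41249 / 1632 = -25.28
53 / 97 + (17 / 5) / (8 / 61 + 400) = 6568709 / 11837880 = 0.55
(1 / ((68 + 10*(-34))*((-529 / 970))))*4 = 485 / 17986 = 0.03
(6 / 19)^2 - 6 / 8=-0.65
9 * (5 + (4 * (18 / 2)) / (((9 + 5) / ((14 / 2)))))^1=207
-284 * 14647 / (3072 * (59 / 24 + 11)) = -100.61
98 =98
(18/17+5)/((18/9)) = 103/34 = 3.03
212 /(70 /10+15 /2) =424 /29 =14.62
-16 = -16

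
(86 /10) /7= 1.23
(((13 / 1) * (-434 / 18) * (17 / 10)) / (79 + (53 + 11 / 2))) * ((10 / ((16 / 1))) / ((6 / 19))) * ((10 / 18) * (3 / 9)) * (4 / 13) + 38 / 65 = 61541 / 416988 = 0.15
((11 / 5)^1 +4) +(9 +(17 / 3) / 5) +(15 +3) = 103 / 3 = 34.33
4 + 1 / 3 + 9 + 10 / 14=295 / 21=14.05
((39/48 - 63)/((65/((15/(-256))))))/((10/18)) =5373/53248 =0.10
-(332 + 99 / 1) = -431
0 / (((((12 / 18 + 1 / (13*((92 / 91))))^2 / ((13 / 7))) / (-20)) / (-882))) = 0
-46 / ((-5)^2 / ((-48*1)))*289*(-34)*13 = -282045504 / 25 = -11281820.16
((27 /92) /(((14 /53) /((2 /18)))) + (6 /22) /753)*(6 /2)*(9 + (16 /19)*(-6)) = 5213925 /3556168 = 1.47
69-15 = 54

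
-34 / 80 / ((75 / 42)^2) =-833 / 6250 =-0.13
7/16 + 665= 10647/16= 665.44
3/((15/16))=16/5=3.20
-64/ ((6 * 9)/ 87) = -928/ 9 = -103.11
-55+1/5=-274/5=-54.80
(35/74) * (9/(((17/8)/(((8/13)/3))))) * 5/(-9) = -5600/24531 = -0.23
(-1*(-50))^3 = 125000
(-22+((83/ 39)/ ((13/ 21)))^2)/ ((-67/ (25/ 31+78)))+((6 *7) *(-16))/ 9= -11156814179/ 177963591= -62.69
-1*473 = -473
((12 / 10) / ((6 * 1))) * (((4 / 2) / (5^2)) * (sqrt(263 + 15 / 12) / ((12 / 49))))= 49 * sqrt(1057) / 1500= 1.06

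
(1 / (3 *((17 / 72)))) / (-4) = -6 / 17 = -0.35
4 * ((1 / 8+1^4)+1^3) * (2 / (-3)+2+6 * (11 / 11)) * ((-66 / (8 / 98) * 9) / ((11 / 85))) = -7009695 / 2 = -3504847.50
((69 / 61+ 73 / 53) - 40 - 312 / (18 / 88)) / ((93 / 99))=-166736218 / 100223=-1663.65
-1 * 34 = -34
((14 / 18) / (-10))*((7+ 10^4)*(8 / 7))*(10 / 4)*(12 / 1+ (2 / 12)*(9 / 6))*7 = -3432401 / 18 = -190688.94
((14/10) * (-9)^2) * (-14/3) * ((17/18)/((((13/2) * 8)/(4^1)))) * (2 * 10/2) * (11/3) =-1409.69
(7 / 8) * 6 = 21 / 4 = 5.25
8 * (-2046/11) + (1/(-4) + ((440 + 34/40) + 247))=-4002/5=-800.40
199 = 199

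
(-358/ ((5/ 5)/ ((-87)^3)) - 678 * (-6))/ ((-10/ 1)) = -117874071/ 5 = -23574814.20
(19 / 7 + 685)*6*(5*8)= 1155360 / 7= 165051.43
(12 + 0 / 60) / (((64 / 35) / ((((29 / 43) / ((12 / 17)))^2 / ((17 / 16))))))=500395 / 88752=5.64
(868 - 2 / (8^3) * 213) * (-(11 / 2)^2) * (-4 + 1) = 80584185 / 1024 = 78695.49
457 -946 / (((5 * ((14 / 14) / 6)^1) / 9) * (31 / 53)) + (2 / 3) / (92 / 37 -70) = -9879409634 / 580785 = -17010.44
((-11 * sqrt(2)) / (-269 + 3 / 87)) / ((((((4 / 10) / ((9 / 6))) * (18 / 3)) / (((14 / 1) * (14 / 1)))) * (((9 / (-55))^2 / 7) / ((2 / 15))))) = 13239457 * sqrt(2) / 75816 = 246.96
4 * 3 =12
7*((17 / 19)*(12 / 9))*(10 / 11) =4760 / 627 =7.59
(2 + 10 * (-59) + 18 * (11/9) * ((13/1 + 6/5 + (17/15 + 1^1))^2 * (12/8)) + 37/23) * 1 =566992/69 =8217.28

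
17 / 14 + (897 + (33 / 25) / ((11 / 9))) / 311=446503 / 108850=4.10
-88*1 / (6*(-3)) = 44 / 9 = 4.89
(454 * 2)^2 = 824464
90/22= 45/11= 4.09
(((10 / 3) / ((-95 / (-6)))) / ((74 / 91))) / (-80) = -91 / 28120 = -0.00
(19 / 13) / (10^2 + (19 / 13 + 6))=19 / 1397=0.01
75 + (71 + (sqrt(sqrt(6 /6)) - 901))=-754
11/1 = 11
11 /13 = 0.85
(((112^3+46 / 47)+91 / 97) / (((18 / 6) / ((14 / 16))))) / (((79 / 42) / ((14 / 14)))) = 313848699059 / 1440644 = 217853.06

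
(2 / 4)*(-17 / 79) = -17 / 158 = -0.11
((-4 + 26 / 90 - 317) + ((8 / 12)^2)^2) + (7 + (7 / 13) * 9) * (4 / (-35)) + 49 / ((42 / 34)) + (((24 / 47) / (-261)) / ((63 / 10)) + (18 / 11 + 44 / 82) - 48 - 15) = -7771387026562 / 22655247615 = -343.03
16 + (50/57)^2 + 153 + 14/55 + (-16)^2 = 76128361/178695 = 426.02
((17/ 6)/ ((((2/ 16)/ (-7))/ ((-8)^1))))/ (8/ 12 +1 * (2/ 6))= 3808/ 3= 1269.33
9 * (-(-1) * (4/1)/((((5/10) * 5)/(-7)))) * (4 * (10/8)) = -504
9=9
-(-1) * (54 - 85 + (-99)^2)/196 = 4885/98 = 49.85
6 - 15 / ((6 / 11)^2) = -533 / 12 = -44.42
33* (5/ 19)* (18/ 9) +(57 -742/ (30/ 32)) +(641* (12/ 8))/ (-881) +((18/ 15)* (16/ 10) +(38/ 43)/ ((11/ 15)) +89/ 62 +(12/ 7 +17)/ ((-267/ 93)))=-8258917418103976/ 11468368890825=-720.15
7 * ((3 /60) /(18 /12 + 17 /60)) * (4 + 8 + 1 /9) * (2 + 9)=8393 /321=26.15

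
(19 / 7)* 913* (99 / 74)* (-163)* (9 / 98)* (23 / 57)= -1016582589 / 50764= -20025.66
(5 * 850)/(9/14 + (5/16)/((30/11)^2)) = 85680000/13807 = 6205.55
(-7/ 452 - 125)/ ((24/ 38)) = -1073633/ 5424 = -197.94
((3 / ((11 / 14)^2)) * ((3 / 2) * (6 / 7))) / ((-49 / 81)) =-8748 / 847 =-10.33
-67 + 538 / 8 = 1 / 4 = 0.25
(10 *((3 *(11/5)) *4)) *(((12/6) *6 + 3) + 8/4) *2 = 8976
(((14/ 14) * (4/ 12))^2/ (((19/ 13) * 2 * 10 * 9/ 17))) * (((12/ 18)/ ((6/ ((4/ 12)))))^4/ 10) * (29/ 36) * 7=0.00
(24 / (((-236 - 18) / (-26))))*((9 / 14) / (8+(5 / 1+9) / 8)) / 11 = 144 / 9779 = 0.01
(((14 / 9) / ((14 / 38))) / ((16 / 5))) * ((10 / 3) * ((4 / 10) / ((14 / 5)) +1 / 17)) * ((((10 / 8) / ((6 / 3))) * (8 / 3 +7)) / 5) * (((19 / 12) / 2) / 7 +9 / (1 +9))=2344505 / 2159136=1.09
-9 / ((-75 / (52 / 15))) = 0.42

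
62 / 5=12.40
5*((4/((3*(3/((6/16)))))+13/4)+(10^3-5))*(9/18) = 59905/24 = 2496.04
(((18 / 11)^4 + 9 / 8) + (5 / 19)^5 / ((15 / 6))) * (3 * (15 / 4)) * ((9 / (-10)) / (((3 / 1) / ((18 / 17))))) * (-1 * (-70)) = -20461900945286115 / 9860697804848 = -2075.10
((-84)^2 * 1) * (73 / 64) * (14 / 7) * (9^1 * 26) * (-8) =-30132648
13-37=-24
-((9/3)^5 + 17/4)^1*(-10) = 4945/2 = 2472.50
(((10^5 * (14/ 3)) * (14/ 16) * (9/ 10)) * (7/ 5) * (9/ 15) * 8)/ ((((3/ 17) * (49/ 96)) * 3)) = 9139200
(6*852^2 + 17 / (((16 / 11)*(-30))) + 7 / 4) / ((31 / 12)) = 2090604173 / 1240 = 1685971.11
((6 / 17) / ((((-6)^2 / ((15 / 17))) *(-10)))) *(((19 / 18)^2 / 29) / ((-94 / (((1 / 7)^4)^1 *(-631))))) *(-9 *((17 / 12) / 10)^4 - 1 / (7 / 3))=15878091244777 / 395367867827896320000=0.00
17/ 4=4.25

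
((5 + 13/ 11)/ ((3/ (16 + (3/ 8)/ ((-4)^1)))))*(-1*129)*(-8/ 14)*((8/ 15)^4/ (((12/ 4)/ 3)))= 762017792/ 3898125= 195.48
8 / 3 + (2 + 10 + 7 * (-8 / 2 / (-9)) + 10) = 250 / 9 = 27.78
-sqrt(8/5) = -2 * sqrt(10)/5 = -1.26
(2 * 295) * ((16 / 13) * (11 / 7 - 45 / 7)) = -320960 / 91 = -3527.03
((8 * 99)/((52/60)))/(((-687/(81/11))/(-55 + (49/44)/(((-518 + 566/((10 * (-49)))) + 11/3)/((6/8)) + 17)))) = 26076267779850/48401736097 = 538.75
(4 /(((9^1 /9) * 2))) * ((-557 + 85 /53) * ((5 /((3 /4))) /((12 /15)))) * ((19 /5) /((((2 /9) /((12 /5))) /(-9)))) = 181208016 /53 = 3419019.17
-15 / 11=-1.36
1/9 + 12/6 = 19/9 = 2.11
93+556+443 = 1092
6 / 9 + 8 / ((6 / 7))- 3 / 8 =77 / 8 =9.62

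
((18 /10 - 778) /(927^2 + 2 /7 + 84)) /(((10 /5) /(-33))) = 896511 /60158930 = 0.01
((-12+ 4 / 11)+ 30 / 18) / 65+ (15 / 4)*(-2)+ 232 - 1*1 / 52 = 1924729 / 8580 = 224.33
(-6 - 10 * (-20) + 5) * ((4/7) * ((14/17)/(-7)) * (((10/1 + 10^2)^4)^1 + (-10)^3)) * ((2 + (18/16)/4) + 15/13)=-10408618434750/1547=-6728260138.82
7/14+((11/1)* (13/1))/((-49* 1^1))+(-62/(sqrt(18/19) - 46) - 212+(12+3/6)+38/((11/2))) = -2097371564/10830127+93* sqrt(38)/20093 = -193.63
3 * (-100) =-300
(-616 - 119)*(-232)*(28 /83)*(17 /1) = 977921.93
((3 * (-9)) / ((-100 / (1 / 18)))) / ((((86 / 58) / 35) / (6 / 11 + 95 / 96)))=0.54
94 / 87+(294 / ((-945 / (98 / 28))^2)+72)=25751321 / 352350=73.08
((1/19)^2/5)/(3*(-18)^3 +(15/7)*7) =-1/31553205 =-0.00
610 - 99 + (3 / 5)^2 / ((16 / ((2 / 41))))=4190209 / 8200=511.00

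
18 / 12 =3 / 2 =1.50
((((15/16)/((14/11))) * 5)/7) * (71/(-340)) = -0.11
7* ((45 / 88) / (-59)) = -315 / 5192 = -0.06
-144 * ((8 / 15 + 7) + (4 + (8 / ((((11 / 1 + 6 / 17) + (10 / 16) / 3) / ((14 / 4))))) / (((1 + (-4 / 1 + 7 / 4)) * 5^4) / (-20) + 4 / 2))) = -2874030384 / 1721705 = -1669.29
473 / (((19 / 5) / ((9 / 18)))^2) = 11825 / 1444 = 8.19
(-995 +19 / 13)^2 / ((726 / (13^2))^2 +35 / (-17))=479282639888 / 7960657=60206.42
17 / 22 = 0.77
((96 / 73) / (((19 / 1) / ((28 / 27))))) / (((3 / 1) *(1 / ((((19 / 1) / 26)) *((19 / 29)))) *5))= 8512 / 3715335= 0.00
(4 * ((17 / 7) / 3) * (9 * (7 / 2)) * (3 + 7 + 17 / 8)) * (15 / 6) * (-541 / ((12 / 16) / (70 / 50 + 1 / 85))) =-3148620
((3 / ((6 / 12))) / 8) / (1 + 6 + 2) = 1 / 12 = 0.08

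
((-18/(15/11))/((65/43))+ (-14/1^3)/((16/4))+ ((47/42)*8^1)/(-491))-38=-336786661/6702150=-50.25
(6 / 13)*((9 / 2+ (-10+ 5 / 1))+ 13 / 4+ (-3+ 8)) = 3.58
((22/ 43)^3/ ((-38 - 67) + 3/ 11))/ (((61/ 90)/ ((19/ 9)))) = -1390895/ 349194744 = -0.00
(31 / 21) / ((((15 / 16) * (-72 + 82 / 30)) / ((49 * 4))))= -4.46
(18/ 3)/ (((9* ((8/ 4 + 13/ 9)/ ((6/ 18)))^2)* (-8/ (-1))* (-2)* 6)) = -1/ 15376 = -0.00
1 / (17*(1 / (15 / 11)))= 15 / 187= 0.08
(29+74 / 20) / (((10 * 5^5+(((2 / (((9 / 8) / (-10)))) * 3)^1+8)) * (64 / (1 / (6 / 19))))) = 6213 / 119825920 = 0.00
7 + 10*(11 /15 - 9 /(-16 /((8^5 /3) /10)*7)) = 18733 /21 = 892.05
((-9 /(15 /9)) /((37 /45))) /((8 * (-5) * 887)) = 243 /1312760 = 0.00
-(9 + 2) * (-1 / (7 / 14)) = 22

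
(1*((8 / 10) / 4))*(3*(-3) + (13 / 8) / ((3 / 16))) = -1 / 15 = -0.07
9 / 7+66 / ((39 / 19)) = 3043 / 91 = 33.44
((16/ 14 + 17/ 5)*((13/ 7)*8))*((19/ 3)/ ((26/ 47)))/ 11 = 189316/ 2695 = 70.25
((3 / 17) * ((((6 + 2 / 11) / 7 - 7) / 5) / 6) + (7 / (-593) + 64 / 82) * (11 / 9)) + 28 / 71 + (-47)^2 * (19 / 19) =449500172985023 / 203366331630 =2210.30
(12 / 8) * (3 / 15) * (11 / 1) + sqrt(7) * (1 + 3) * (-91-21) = 33 / 10-448 * sqrt(7) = -1182.00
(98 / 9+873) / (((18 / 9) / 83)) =660265 / 18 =36681.39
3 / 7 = 0.43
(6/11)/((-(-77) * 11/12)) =72/9317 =0.01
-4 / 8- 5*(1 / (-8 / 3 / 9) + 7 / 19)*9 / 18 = 2133 / 304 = 7.02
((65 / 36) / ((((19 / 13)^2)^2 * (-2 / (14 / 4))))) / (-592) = 12995255 / 11109604608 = 0.00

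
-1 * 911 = -911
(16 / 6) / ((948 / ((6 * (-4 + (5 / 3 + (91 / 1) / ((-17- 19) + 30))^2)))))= 713 / 237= 3.01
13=13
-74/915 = -0.08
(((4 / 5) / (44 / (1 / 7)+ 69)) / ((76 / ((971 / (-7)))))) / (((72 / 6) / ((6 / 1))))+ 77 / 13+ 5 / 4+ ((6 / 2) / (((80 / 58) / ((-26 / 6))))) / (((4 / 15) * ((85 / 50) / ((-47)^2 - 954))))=-1778770639941 / 68191760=-26084.83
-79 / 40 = -1.98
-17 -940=-957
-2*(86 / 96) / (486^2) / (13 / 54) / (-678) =43 / 925258464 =0.00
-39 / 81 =-13 / 27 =-0.48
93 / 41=2.27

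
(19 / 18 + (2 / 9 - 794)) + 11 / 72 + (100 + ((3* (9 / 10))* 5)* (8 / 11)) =-540739 / 792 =-682.75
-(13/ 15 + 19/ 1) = -298/ 15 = -19.87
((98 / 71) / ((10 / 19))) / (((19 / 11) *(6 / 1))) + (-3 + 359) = 758819 / 2130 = 356.25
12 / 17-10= -158 / 17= -9.29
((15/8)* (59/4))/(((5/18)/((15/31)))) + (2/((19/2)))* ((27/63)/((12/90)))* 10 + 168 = 14707059/65968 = 222.94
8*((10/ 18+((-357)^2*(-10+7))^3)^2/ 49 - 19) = 2024515599725159538366555180549342344/ 3969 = 510082035708027094574591900000000.00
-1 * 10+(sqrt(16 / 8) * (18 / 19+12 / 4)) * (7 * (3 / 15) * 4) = -10+420 * sqrt(2) / 19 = 21.26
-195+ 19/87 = -16946/87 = -194.78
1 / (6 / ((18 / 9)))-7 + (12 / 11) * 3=-112 / 33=-3.39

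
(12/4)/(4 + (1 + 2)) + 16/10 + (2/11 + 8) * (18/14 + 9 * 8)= 231631/385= 601.64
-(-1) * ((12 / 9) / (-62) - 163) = -163.02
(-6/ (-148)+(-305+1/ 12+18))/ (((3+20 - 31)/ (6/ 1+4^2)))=1401103/ 1776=788.91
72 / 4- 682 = -664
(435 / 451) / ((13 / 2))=870 / 5863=0.15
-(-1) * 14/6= 7/3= 2.33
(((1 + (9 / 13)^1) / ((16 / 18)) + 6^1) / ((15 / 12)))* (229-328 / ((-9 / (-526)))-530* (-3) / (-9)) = -120881.07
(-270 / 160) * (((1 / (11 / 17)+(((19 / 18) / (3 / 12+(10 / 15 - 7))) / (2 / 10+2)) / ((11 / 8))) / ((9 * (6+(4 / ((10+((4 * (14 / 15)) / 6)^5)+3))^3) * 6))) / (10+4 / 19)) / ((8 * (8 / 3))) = -10566841420351741172912207419059139 / 298388342133133127829104277022046380032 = -0.00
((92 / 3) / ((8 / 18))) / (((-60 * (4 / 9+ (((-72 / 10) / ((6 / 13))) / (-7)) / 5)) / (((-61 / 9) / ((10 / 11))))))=108031 / 11216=9.63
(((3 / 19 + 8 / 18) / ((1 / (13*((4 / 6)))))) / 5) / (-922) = -1339 / 1182465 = -0.00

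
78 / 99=26 / 33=0.79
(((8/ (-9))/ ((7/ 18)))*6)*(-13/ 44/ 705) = 104/ 18095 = 0.01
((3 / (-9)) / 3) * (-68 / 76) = 17 / 171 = 0.10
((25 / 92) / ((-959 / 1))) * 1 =-25 / 88228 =-0.00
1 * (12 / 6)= 2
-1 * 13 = -13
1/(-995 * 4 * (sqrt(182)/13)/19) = -19 * sqrt(182)/55720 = -0.00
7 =7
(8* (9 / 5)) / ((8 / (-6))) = -10.80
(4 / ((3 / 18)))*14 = 336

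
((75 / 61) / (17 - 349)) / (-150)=0.00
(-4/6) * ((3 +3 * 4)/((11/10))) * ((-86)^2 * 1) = -739600/11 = -67236.36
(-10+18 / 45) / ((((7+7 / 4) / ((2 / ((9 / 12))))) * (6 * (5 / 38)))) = -9728 / 2625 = -3.71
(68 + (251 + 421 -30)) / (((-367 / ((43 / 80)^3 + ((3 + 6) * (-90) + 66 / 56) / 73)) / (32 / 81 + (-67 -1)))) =-277813007927677 / 194438361600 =-1428.80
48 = 48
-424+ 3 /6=-847 /2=-423.50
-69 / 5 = -13.80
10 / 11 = 0.91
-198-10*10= -298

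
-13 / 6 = -2.17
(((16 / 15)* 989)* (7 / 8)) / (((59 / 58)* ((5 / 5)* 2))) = 401534 / 885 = 453.71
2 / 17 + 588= 9998 / 17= 588.12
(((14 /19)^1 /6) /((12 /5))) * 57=35 /12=2.92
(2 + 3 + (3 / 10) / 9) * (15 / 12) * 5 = 755 / 24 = 31.46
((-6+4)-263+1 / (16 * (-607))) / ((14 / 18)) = -23163129 / 67984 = -340.71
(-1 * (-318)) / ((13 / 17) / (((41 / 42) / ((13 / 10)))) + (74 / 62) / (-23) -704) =-395083995 / 873450614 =-0.45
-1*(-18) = 18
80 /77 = 1.04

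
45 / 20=9 / 4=2.25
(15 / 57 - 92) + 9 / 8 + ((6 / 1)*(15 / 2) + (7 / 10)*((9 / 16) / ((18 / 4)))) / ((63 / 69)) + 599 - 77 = 480.77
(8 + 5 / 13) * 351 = 2943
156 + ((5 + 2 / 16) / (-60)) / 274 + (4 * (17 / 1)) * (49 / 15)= 9946411 / 26304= 378.13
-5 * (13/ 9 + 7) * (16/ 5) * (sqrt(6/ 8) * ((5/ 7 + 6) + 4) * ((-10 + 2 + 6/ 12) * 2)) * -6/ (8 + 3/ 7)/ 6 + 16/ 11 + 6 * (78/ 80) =1607/ 220 - 76000 * sqrt(3)/ 59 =-2223.81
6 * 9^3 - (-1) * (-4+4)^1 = 4374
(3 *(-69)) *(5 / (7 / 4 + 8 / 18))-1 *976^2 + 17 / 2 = -150580185 / 158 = -953039.15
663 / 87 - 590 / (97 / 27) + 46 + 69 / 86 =-26563513 / 241918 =-109.80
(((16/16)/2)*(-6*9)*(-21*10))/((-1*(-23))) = 5670/23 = 246.52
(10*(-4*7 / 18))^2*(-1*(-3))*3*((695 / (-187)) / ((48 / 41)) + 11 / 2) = 5064.26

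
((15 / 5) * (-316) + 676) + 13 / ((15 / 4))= -4028 / 15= -268.53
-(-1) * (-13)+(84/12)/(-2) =-33/2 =-16.50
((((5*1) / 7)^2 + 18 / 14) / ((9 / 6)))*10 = 11.97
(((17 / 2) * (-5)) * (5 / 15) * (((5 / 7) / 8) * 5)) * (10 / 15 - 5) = 27625 / 1008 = 27.41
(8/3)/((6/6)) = 8/3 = 2.67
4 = 4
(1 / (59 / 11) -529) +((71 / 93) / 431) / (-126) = -157574293789 / 297977022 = -528.81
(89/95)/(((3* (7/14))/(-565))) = -20114/57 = -352.88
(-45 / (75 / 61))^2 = 33489 / 25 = 1339.56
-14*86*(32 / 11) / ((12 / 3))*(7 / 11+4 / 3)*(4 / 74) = -1252160 / 13431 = -93.23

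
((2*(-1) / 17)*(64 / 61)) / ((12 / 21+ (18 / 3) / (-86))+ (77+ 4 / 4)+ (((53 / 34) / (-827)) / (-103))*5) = -6563707136 / 4174431460491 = -0.00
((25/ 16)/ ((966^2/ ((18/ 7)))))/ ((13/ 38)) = 475/ 37740976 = 0.00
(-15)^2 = 225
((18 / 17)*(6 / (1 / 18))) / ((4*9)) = 54 / 17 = 3.18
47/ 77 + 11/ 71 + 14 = 80722/ 5467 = 14.77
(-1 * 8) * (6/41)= -48/41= -1.17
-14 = -14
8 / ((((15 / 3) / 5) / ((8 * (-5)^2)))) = 1600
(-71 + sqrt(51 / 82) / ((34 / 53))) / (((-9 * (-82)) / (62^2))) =-136462 / 369 + 50933 * sqrt(4182) / 514386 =-363.41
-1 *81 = -81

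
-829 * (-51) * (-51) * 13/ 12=-9343659/ 4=-2335914.75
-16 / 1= -16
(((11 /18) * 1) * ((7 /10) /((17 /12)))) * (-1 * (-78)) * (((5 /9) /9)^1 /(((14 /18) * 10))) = 143 /765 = 0.19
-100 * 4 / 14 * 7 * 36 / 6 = -1200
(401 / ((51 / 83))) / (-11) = -33283 / 561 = -59.33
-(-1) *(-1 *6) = -6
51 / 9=17 / 3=5.67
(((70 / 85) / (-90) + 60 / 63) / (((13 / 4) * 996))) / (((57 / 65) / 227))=1146577 / 15200703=0.08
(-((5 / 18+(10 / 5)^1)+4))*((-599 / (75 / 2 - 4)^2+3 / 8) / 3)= 644213 / 1939248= 0.33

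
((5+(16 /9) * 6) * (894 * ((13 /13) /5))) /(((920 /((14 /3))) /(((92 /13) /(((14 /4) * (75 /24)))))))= 224096 /24375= 9.19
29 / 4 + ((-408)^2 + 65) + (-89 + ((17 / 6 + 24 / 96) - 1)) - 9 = 499321 / 3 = 166440.33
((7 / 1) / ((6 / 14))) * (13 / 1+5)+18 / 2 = 303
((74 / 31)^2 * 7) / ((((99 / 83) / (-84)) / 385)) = -3117924880 / 2883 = -1081486.26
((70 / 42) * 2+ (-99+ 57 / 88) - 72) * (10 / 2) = -220465 / 264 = -835.09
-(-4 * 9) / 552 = 3 / 46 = 0.07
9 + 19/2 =37/2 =18.50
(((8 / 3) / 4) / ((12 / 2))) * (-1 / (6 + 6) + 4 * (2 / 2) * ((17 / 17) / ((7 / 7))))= 47 / 108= 0.44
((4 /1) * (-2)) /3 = -8 /3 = -2.67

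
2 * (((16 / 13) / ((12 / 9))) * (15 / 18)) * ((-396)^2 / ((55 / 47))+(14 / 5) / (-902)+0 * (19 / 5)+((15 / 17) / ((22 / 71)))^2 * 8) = 206263.49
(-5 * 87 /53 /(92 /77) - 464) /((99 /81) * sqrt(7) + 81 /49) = 738125562951 /7324756456 - 545747158341 * sqrt(7) /7324756456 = -96.36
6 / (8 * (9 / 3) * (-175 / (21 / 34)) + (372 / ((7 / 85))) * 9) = 21 / 118490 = 0.00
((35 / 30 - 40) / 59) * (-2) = 233 / 177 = 1.32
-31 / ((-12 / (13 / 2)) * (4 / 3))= 403 / 32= 12.59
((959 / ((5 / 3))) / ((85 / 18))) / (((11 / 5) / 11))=51786 / 85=609.25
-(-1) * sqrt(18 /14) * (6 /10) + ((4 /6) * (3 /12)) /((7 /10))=5 /21 + 9 * sqrt(7) /35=0.92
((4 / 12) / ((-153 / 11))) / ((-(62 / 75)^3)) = 171875 / 4051576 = 0.04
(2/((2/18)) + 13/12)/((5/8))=458/15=30.53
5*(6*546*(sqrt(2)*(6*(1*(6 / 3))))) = 196560*sqrt(2) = 277977.82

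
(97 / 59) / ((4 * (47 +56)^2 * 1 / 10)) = 485 / 1251862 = 0.00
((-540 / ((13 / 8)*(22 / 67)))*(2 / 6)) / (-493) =48240 / 70499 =0.68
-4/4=-1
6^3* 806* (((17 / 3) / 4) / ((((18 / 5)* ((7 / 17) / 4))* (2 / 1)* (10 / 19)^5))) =288383822233 / 35000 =8239537.78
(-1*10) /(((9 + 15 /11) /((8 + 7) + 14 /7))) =-935 /57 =-16.40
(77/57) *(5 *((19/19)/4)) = 385/228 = 1.69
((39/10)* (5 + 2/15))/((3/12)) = 2002/25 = 80.08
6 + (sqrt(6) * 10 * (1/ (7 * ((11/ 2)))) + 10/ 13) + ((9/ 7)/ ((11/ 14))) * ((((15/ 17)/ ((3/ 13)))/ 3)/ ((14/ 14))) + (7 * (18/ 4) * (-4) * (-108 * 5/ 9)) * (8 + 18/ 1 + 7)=20 * sqrt(6)/ 77 + 606507406/ 2431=249489.49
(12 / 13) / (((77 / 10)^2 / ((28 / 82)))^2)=480000 / 15677538877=0.00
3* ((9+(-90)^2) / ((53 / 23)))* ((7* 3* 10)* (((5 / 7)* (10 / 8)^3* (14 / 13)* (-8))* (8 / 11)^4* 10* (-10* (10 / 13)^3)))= 141886080000000000 / 418161601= 339309204.05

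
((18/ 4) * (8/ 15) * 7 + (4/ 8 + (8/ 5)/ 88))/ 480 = 127/ 3520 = 0.04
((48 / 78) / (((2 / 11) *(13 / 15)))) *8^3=337920 / 169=1999.53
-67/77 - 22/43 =-4575/3311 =-1.38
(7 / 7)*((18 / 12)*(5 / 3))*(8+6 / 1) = 35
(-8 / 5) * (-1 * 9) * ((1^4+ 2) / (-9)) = -24 / 5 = -4.80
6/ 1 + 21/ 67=423/ 67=6.31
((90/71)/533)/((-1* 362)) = -45/6849583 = -0.00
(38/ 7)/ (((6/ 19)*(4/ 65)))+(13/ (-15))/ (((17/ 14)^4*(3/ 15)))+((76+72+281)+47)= 753.35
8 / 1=8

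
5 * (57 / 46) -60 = -2475 / 46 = -53.80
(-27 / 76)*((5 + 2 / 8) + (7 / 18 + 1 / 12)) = -309 / 152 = -2.03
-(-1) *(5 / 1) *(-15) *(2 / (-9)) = 50 / 3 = 16.67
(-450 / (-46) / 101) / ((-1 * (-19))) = 225 / 44137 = 0.01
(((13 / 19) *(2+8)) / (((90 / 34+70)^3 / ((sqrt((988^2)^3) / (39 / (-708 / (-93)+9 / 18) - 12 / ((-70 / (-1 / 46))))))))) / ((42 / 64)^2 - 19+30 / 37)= -25083932757065728 / 124321872657825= -201.77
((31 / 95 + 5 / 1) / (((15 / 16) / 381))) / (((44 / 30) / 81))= 11356848 / 95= 119545.77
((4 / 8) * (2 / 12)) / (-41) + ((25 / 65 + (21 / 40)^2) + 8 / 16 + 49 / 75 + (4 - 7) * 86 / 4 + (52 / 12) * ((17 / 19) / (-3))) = -9330251521 / 145828800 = -63.98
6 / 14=3 / 7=0.43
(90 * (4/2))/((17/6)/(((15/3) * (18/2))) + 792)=48600/213857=0.23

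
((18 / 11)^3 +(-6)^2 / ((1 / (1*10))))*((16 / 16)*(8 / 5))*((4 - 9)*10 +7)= -166837248 / 6655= -25069.46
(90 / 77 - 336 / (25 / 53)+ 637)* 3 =-428223 / 1925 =-222.45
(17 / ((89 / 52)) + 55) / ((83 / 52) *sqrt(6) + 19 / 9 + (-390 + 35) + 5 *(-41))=-353071056312 / 3033372956245-1010157642 *sqrt(6) / 3033372956245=-0.12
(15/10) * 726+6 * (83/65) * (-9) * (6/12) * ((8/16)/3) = 140823/130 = 1083.25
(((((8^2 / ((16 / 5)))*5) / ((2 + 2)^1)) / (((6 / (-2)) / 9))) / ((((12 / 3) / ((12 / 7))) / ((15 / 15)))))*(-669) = 150525 / 7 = 21503.57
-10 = -10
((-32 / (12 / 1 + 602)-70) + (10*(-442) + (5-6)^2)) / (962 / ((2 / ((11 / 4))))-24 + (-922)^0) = -5512556 / 1596093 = -3.45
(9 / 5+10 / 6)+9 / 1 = 187 / 15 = 12.47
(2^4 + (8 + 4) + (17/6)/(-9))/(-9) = -1495/486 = -3.08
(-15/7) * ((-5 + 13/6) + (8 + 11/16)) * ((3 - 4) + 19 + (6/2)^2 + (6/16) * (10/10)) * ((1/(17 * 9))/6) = -102565/274176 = -0.37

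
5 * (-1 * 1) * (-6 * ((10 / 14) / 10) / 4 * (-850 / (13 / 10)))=-31875 / 91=-350.27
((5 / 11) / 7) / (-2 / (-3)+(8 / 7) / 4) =3 / 44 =0.07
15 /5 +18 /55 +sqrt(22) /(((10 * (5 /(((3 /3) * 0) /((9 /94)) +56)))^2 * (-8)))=183 /55-98 * sqrt(22) /625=2.59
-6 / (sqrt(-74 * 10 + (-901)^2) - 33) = 6 / (33 - sqrt(811061)) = -0.01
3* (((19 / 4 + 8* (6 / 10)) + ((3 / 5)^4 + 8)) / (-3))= -44199 / 2500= -17.68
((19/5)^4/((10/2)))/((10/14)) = 912247/15625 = 58.38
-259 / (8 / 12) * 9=-6993 / 2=-3496.50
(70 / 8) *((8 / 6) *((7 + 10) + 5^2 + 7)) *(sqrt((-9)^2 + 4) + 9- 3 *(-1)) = 1715 *sqrt(85) / 3 + 6860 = 12130.51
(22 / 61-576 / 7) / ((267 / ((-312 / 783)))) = 3638128 / 29756349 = 0.12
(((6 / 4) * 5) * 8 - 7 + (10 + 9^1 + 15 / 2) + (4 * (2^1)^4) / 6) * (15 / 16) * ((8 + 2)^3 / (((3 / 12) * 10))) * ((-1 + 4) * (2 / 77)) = 202875 / 77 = 2634.74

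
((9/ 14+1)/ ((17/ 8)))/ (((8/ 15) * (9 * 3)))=115/ 2142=0.05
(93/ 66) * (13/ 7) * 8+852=67216/ 77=872.94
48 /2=24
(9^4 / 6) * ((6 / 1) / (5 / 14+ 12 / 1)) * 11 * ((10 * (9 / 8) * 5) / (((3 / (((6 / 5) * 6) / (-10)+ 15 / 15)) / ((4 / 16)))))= 10609137 / 1384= 7665.56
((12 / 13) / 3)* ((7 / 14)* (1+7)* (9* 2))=288 / 13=22.15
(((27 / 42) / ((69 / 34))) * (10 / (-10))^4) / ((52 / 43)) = 2193 / 8372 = 0.26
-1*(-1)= 1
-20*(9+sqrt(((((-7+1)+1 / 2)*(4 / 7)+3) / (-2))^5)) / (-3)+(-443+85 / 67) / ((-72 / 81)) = 5*sqrt(14) / 2058+74631 / 134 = 556.96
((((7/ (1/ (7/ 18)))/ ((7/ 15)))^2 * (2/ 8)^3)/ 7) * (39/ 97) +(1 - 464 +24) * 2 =-65405213/ 74496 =-877.97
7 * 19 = 133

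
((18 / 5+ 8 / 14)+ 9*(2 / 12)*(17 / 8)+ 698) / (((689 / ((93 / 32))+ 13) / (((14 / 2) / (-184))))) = -36735093 / 342343040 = -0.11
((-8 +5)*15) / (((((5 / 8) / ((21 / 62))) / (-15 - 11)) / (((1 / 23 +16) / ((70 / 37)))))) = 19168812 / 3565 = 5376.95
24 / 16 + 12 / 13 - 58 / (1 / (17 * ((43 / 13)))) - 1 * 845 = -106703 / 26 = -4103.96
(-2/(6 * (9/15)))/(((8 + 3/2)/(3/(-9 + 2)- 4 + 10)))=-130/399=-0.33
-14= -14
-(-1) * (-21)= -21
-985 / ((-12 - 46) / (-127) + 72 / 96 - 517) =500380 / 262023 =1.91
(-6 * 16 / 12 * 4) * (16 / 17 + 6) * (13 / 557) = -49088 / 9469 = -5.18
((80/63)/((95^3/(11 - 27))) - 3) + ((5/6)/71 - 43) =-70546737577/1534015350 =-45.99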